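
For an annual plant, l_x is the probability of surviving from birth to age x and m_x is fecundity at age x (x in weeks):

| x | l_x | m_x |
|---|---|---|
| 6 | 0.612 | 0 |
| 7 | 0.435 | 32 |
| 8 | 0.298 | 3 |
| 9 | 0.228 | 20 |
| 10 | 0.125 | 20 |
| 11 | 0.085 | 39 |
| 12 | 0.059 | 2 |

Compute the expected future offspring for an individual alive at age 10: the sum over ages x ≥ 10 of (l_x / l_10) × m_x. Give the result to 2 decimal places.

47.46

l_10 = 0.125. Conditional survival from age 10 to x is l_x / l_10.
  x=10: (0.125/0.125) × 20 = 20.0000
  x=11: (0.085/0.125) × 39 = 26.5200
  x=12: (0.059/0.125) × 2 = 0.9440
Sum = 20.0000 + 26.5200 + 0.9440 = 47.4640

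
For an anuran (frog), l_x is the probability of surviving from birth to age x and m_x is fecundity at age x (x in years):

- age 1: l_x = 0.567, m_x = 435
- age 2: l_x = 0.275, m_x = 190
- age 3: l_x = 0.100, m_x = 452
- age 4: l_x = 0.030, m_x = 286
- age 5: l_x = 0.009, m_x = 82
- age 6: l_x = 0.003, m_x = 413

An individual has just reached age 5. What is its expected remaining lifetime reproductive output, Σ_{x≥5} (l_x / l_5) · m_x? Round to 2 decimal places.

l_5 = 0.009. Conditional survival from age 5 to x is l_x / l_5.
  x=5: (0.009/0.009) × 82 = 82.0000
  x=6: (0.003/0.009) × 413 = 137.6667
Sum = 82.0000 + 137.6667 = 219.6667

219.67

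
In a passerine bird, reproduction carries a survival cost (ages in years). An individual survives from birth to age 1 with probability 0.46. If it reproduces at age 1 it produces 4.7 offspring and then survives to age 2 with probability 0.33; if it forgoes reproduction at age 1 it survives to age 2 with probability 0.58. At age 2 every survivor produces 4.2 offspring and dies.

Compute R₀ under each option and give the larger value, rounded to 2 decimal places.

2.80

breed at age 1: R₀ = 0.46 × (4.7 + 0.33 × 4.2) = 0.46 × 6.0860 = 2.7996
delay to age 2: R₀ = 0.46 × (0.58 × 4.2) = 0.46 × 2.4360 = 1.1206
Higher: breed at age 1 (2.7996).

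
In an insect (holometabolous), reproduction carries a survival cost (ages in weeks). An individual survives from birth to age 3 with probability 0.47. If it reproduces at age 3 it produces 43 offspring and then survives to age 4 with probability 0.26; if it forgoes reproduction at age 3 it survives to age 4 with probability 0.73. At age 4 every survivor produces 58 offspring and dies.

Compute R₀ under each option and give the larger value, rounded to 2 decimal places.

27.30

breed at age 3: R₀ = 0.47 × (43 + 0.26 × 58) = 0.47 × 58.0800 = 27.2976
delay to age 4: R₀ = 0.47 × (0.73 × 58) = 0.47 × 42.3400 = 19.8998
Higher: breed at age 3 (27.2976).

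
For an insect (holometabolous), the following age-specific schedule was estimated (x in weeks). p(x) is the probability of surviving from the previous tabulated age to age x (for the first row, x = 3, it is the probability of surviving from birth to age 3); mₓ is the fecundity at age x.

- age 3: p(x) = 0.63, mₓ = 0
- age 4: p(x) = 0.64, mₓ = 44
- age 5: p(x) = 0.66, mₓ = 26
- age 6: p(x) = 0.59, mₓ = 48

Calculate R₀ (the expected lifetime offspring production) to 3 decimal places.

32.196

Survivorship from birth: l_x = p_3·p_4·…·p_x.
  l_3 = 0.63000
  l_4 = 0.40320
  l_5 = 0.26611
  l_6 = 0.15701
R₀ = Σ l_x mₓ:
  age 3: 0.63000 × 0 = 0.0000
  age 4: 0.40320 × 44 = 17.7408
  age 5: 0.26611 × 26 = 6.9189
  age 6: 0.15701 × 48 = 7.5365
R₀ = 0.0000 + 17.7408 + 6.9189 + 7.5365 = 32.1961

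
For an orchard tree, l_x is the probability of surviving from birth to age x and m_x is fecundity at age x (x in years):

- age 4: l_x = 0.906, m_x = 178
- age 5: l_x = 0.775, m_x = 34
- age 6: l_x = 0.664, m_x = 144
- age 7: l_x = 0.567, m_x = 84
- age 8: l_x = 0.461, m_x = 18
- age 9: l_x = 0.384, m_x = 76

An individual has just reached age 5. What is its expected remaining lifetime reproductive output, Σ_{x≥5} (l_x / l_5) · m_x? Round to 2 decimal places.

267.19

l_5 = 0.775. Conditional survival from age 5 to x is l_x / l_5.
  x=5: (0.775/0.775) × 34 = 34.0000
  x=6: (0.664/0.775) × 144 = 123.3755
  x=7: (0.567/0.775) × 84 = 61.4555
  x=8: (0.461/0.775) × 18 = 10.7071
  x=9: (0.384/0.775) × 76 = 37.6568
Sum = 34.0000 + 123.3755 + 61.4555 + 10.7071 + 37.6568 = 267.1948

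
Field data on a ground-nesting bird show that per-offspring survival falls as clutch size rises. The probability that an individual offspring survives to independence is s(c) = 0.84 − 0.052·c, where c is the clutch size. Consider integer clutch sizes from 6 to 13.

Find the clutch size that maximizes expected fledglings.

Expected fledglings = c × s(c):
  c=6: 6 × 0.528 = 3.168
  c=7: 7 × 0.476 = 3.332
  c=8: 8 × 0.424 = 3.392
  c=9: 9 × 0.372 = 3.348
  c=10: 10 × 0.320 = 3.200
  c=11: 11 × 0.268 = 2.948
  c=12: 12 × 0.216 = 2.592
  c=13: 13 × 0.164 = 2.132
Maximum at c = 8 (3.392 fledglings).

8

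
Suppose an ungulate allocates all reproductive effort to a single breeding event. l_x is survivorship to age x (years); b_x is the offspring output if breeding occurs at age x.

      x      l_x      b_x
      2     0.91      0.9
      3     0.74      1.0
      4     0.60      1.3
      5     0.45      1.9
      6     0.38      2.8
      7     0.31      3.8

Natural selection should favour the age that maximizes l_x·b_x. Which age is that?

7

Expected offspring if breeding at age x = l_x × b_x:
  age 2: 0.91 × 0.9 = 0.819
  age 3: 0.74 × 1.0 = 0.740
  age 4: 0.60 × 1.3 = 0.780
  age 5: 0.45 × 1.9 = 0.855
  age 6: 0.38 × 2.8 = 1.064
  age 7: 0.31 × 3.8 = 1.178
Maximum at age 7 (1.178).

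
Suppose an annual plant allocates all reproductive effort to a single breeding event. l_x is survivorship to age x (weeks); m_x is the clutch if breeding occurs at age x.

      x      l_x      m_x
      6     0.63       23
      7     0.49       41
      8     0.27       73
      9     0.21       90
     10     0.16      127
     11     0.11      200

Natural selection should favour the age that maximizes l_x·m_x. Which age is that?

Expected offspring if breeding at age x = l_x × m_x:
  age 6: 0.63 × 23 = 14.490
  age 7: 0.49 × 41 = 20.090
  age 8: 0.27 × 73 = 19.710
  age 9: 0.21 × 90 = 18.900
  age 10: 0.16 × 127 = 20.320
  age 11: 0.11 × 200 = 22.000
Maximum at age 11 (22.000).

11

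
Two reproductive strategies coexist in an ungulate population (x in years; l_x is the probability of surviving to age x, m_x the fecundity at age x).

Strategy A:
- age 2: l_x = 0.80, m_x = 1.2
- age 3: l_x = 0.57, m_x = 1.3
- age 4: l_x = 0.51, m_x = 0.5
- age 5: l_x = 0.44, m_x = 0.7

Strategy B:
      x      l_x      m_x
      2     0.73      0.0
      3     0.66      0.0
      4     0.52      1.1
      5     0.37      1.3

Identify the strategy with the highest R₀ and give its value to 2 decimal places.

2.26

Strategy A: R₀ = 0.80×1.2 + 0.57×1.3 + 0.51×0.5 + 0.44×0.7 = 2.2640
Strategy B: R₀ = 0.73×0.0 + 0.66×0.0 + 0.52×1.1 + 0.37×1.3 = 1.0530
Highest R₀: strategy A with 2.2640.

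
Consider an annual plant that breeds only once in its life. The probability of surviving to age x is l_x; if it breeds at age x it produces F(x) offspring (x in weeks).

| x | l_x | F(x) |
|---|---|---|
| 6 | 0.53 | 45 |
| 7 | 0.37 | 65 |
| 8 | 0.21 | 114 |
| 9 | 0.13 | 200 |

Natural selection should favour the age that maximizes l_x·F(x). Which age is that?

9

Expected offspring if breeding at age x = l_x × F(x):
  age 6: 0.53 × 45 = 23.850
  age 7: 0.37 × 65 = 24.050
  age 8: 0.21 × 114 = 23.940
  age 9: 0.13 × 200 = 26.000
Maximum at age 9 (26.000).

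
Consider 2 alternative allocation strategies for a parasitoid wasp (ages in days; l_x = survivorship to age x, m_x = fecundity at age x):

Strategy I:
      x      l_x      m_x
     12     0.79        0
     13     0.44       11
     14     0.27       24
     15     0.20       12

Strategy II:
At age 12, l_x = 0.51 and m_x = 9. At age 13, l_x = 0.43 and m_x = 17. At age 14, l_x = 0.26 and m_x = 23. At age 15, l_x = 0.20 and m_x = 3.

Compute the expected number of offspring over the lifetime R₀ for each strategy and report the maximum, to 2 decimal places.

Strategy I: R₀ = 0.79×0 + 0.44×11 + 0.27×24 + 0.20×12 = 13.7200
Strategy II: R₀ = 0.51×9 + 0.43×17 + 0.26×23 + 0.20×3 = 18.4800
Highest R₀: strategy II with 18.4800.

18.48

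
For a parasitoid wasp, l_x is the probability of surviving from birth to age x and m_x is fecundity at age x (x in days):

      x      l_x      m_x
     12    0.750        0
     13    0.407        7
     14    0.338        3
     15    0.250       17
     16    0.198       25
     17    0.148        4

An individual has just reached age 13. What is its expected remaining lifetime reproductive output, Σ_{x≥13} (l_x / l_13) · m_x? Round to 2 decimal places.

l_13 = 0.407. Conditional survival from age 13 to x is l_x / l_13.
  x=13: (0.407/0.407) × 7 = 7.0000
  x=14: (0.338/0.407) × 3 = 2.4914
  x=15: (0.250/0.407) × 17 = 10.4423
  x=16: (0.198/0.407) × 25 = 12.1622
  x=17: (0.148/0.407) × 4 = 1.4545
Sum = 7.0000 + 2.4914 + 10.4423 + 12.1622 + 1.4545 = 33.5504

33.55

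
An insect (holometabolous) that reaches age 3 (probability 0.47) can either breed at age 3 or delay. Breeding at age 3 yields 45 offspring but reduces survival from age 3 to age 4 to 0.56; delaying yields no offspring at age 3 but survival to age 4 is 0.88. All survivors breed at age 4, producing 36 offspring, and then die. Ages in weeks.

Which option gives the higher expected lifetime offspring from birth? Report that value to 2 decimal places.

30.63

breed at age 3: R₀ = 0.47 × (45 + 0.56 × 36) = 0.47 × 65.1600 = 30.6252
delay to age 4: R₀ = 0.47 × (0.88 × 36) = 0.47 × 31.6800 = 14.8896
Higher: breed at age 3 (30.6252).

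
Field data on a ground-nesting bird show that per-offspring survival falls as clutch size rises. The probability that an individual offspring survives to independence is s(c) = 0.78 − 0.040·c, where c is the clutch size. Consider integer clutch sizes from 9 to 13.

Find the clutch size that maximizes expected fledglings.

Expected fledglings = c × s(c):
  c=9: 9 × 0.420 = 3.780
  c=10: 10 × 0.380 = 3.800
  c=11: 11 × 0.340 = 3.740
  c=12: 12 × 0.300 = 3.600
  c=13: 13 × 0.260 = 3.380
Maximum at c = 10 (3.800 fledglings).

10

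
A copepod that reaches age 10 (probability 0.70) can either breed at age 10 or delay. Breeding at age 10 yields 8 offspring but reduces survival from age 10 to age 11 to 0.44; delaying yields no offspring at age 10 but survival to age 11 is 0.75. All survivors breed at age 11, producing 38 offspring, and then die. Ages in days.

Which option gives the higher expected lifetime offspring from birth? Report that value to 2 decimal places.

19.95

breed at age 10: R₀ = 0.70 × (8 + 0.44 × 38) = 0.70 × 24.7200 = 17.3040
delay to age 11: R₀ = 0.70 × (0.75 × 38) = 0.70 × 28.5000 = 19.9500
Higher: delay to age 11 (19.9500).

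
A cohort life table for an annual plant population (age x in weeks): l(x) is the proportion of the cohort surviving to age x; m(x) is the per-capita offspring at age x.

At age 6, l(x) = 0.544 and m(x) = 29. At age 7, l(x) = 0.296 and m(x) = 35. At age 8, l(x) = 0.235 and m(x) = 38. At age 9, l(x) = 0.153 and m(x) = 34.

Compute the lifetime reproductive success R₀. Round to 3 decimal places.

40.268

R₀ = Σ l(x) m(x):
  age 6: 0.544 × 29 = 15.7760
  age 7: 0.296 × 35 = 10.3600
  age 8: 0.235 × 38 = 8.9300
  age 9: 0.153 × 34 = 5.2020
R₀ = 15.7760 + 10.3600 + 8.9300 + 5.2020 = 40.2680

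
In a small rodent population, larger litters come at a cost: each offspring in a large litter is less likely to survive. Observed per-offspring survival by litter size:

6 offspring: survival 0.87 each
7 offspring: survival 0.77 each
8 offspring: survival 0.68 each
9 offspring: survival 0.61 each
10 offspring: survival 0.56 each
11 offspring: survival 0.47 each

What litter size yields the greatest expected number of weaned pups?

10

Expected weaned pups = c × s(c):
  c=6: 6 × 0.87 = 5.220
  c=7: 7 × 0.77 = 5.390
  c=8: 8 × 0.68 = 5.440
  c=9: 9 × 0.61 = 5.490
  c=10: 10 × 0.56 = 5.600
  c=11: 11 × 0.47 = 5.170
Maximum at c = 10 (5.600 weaned pups).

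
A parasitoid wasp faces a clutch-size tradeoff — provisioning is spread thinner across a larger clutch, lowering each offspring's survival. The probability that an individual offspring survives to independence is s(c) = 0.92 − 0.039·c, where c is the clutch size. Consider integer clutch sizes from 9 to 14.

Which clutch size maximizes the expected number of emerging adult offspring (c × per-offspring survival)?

12

Expected emerging adult offspring = c × s(c):
  c=9: 9 × 0.569 = 5.121
  c=10: 10 × 0.530 = 5.300
  c=11: 11 × 0.491 = 5.401
  c=12: 12 × 0.452 = 5.424
  c=13: 13 × 0.413 = 5.369
  c=14: 14 × 0.374 = 5.236
Maximum at c = 12 (5.424 emerging adult offspring).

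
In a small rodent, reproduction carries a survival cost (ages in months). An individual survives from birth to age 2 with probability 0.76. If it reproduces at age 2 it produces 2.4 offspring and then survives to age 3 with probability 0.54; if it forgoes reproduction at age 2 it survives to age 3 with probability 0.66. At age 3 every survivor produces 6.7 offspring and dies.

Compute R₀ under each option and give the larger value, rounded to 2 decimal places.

4.57

breed at age 2: R₀ = 0.76 × (2.4 + 0.54 × 6.7) = 0.76 × 6.0180 = 4.5737
delay to age 3: R₀ = 0.76 × (0.66 × 6.7) = 0.76 × 4.4220 = 3.3607
Higher: breed at age 2 (4.5737).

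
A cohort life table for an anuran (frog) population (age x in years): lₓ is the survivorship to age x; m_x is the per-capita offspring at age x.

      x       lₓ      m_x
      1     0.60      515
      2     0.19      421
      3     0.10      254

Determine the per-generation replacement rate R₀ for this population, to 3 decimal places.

R₀ = Σ lₓ m_x:
  age 1: 0.60 × 515 = 309.0000
  age 2: 0.19 × 421 = 79.9900
  age 3: 0.10 × 254 = 25.4000
R₀ = 309.0000 + 79.9900 + 25.4000 = 414.3900

414.390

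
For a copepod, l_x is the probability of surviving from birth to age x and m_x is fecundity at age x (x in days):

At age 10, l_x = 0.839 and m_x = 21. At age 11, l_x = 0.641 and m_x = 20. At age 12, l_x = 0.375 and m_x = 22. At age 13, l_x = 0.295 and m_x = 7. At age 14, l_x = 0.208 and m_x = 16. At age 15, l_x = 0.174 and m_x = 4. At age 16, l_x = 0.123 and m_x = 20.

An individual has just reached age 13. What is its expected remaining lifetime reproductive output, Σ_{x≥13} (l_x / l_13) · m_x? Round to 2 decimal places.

28.98

l_13 = 0.295. Conditional survival from age 13 to x is l_x / l_13.
  x=13: (0.295/0.295) × 7 = 7.0000
  x=14: (0.208/0.295) × 16 = 11.2814
  x=15: (0.174/0.295) × 4 = 2.3593
  x=16: (0.123/0.295) × 20 = 8.3390
Sum = 7.0000 + 11.2814 + 2.3593 + 8.3390 = 28.9797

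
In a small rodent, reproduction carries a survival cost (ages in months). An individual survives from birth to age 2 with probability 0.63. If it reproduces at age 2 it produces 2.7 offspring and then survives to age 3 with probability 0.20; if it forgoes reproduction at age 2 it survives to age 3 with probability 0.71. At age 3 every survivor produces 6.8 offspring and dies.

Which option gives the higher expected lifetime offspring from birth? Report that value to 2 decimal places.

breed at age 2: R₀ = 0.63 × (2.7 + 0.20 × 6.8) = 0.63 × 4.0600 = 2.5578
delay to age 3: R₀ = 0.63 × (0.71 × 6.8) = 0.63 × 4.8280 = 3.0416
Higher: delay to age 3 (3.0416).

3.04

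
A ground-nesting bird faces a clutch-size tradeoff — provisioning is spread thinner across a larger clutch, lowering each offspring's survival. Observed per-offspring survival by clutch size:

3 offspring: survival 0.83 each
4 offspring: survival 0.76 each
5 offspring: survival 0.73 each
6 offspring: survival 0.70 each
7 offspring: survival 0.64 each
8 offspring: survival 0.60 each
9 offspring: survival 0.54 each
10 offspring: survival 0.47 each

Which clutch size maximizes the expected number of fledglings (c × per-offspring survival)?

9

Expected fledglings = c × s(c):
  c=3: 3 × 0.83 = 2.490
  c=4: 4 × 0.76 = 3.040
  c=5: 5 × 0.73 = 3.650
  c=6: 6 × 0.70 = 4.200
  c=7: 7 × 0.64 = 4.480
  c=8: 8 × 0.60 = 4.800
  c=9: 9 × 0.54 = 4.860
  c=10: 10 × 0.47 = 4.700
Maximum at c = 9 (4.860 fledglings).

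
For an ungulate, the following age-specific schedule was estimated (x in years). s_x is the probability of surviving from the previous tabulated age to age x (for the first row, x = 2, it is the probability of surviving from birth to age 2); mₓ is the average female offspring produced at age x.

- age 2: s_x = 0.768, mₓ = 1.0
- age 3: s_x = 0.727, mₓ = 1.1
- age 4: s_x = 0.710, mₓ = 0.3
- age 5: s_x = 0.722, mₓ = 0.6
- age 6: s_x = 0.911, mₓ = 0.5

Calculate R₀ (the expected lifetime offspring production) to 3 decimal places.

1.803

Survivorship from birth: l_x = s_2·s_3·…·s_x.
  l_2 = 0.76800
  l_3 = 0.55834
  l_4 = 0.39642
  l_5 = 0.28621
  l_6 = 0.26074
R₀ = Σ l_x mₓ:
  age 2: 0.76800 × 1.0 = 0.7680
  age 3: 0.55834 × 1.1 = 0.6142
  age 4: 0.39642 × 0.3 = 0.1189
  age 5: 0.28621 × 0.6 = 0.1717
  age 6: 0.26074 × 0.5 = 0.1304
R₀ = 0.7680 + 0.6142 + 0.1189 + 0.1717 + 0.1304 = 1.8032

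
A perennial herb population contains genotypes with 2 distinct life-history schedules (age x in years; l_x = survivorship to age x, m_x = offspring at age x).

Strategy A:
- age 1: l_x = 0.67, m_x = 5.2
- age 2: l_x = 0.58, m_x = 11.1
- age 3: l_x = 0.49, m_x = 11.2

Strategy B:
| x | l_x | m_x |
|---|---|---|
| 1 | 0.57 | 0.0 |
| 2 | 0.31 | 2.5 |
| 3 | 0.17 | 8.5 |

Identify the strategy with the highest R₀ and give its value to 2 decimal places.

Strategy A: R₀ = 0.67×5.2 + 0.58×11.1 + 0.49×11.2 = 15.4100
Strategy B: R₀ = 0.57×0.0 + 0.31×2.5 + 0.17×8.5 = 2.2200
Highest R₀: strategy A with 15.4100.

15.41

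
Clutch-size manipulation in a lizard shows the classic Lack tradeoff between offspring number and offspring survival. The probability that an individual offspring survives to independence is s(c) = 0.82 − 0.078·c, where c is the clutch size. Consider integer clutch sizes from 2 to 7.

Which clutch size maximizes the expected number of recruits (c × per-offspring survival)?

5

Expected recruits = c × s(c):
  c=2: 2 × 0.664 = 1.328
  c=3: 3 × 0.586 = 1.758
  c=4: 4 × 0.508 = 2.032
  c=5: 5 × 0.430 = 2.150
  c=6: 6 × 0.352 = 2.112
  c=7: 7 × 0.274 = 1.918
Maximum at c = 5 (2.150 recruits).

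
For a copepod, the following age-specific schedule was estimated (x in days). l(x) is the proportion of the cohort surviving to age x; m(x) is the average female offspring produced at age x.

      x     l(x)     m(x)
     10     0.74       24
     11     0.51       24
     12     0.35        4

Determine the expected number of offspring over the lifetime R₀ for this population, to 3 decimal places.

R₀ = Σ l(x) m(x):
  age 10: 0.74 × 24 = 17.7600
  age 11: 0.51 × 24 = 12.2400
  age 12: 0.35 × 4 = 1.4000
R₀ = 17.7600 + 12.2400 + 1.4000 = 31.4000

31.400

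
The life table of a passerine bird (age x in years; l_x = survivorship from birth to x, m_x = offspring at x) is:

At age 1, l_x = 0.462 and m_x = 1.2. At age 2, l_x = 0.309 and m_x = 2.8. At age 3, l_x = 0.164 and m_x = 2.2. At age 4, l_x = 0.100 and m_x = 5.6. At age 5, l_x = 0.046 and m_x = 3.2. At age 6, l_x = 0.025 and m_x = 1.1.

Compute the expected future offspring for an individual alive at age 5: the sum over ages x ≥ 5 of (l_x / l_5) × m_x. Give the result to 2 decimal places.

l_5 = 0.046. Conditional survival from age 5 to x is l_x / l_5.
  x=5: (0.046/0.046) × 3.2 = 3.2000
  x=6: (0.025/0.046) × 1.1 = 0.5978
Sum = 3.2000 + 0.5978 = 3.7978

3.80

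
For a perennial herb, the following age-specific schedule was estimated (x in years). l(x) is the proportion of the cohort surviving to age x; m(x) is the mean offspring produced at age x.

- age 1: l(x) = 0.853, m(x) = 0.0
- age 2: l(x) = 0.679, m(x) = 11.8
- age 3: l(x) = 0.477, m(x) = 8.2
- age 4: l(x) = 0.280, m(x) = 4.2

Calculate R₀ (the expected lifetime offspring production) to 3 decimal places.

13.100

R₀ = Σ l(x) m(x):
  age 1: 0.853 × 0.0 = 0.0000
  age 2: 0.679 × 11.8 = 8.0122
  age 3: 0.477 × 8.2 = 3.9114
  age 4: 0.280 × 4.2 = 1.1760
R₀ = 0.0000 + 8.0122 + 3.9114 + 1.1760 = 13.0996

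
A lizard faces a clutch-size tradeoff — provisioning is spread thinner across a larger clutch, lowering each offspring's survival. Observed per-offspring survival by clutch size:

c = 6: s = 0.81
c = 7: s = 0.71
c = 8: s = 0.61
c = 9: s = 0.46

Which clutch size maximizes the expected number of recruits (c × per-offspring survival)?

Expected recruits = c × s(c):
  c=6: 6 × 0.81 = 4.860
  c=7: 7 × 0.71 = 4.970
  c=8: 8 × 0.61 = 4.880
  c=9: 9 × 0.46 = 4.140
Maximum at c = 7 (4.970 recruits).

7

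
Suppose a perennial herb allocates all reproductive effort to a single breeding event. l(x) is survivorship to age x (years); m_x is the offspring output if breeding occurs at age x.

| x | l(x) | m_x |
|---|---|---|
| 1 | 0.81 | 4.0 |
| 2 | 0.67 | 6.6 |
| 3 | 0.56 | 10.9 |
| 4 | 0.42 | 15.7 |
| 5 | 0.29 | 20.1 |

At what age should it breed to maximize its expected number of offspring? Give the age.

4

Expected offspring if breeding at age x = l(x) × m_x:
  age 1: 0.81 × 4.0 = 3.240
  age 2: 0.67 × 6.6 = 4.422
  age 3: 0.56 × 10.9 = 6.104
  age 4: 0.42 × 15.7 = 6.594
  age 5: 0.29 × 20.1 = 5.829
Maximum at age 4 (6.594).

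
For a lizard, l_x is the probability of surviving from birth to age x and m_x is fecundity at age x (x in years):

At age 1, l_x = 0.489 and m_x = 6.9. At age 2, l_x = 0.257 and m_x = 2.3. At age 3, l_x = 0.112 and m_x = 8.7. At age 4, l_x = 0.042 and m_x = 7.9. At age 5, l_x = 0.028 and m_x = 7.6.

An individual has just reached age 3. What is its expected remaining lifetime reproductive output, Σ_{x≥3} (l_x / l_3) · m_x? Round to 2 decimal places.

l_3 = 0.112. Conditional survival from age 3 to x is l_x / l_3.
  x=3: (0.112/0.112) × 8.7 = 8.7000
  x=4: (0.042/0.112) × 7.9 = 2.9625
  x=5: (0.028/0.112) × 7.6 = 1.9000
Sum = 8.7000 + 2.9625 + 1.9000 = 13.5625

13.56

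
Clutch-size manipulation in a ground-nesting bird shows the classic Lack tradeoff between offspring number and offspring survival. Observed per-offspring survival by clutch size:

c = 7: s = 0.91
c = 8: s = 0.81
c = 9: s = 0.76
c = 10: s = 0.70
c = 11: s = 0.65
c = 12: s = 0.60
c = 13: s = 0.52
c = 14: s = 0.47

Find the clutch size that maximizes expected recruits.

12

Expected recruits = c × s(c):
  c=7: 7 × 0.91 = 6.370
  c=8: 8 × 0.81 = 6.480
  c=9: 9 × 0.76 = 6.840
  c=10: 10 × 0.70 = 7.000
  c=11: 11 × 0.65 = 7.150
  c=12: 12 × 0.60 = 7.200
  c=13: 13 × 0.52 = 6.760
  c=14: 14 × 0.47 = 6.580
Maximum at c = 12 (7.200 recruits).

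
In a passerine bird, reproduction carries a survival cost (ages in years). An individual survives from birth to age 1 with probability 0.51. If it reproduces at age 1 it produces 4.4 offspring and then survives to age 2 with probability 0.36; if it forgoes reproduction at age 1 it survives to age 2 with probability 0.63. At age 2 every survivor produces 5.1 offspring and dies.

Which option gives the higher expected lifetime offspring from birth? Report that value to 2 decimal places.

breed at age 1: R₀ = 0.51 × (4.4 + 0.36 × 5.1) = 0.51 × 6.2360 = 3.1804
delay to age 2: R₀ = 0.51 × (0.63 × 5.1) = 0.51 × 3.2130 = 1.6386
Higher: breed at age 1 (3.1804).

3.18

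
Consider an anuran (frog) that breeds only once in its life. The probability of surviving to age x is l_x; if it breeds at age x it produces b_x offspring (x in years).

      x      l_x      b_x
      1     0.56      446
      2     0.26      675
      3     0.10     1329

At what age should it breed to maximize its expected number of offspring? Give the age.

1

Expected offspring if breeding at age x = l_x × b_x:
  age 1: 0.56 × 446 = 249.760
  age 2: 0.26 × 675 = 175.500
  age 3: 0.10 × 1329 = 132.900
Maximum at age 1 (249.760).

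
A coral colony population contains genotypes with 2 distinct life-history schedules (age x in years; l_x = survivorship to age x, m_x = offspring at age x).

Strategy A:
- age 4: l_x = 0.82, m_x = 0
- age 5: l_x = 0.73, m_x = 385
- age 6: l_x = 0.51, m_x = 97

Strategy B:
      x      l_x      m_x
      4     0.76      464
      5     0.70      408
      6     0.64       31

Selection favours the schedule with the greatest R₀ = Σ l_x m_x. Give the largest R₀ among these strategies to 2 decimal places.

Strategy A: R₀ = 0.82×0 + 0.73×385 + 0.51×97 = 330.5200
Strategy B: R₀ = 0.76×464 + 0.70×408 + 0.64×31 = 658.0800
Highest R₀: strategy B with 658.0800.

658.08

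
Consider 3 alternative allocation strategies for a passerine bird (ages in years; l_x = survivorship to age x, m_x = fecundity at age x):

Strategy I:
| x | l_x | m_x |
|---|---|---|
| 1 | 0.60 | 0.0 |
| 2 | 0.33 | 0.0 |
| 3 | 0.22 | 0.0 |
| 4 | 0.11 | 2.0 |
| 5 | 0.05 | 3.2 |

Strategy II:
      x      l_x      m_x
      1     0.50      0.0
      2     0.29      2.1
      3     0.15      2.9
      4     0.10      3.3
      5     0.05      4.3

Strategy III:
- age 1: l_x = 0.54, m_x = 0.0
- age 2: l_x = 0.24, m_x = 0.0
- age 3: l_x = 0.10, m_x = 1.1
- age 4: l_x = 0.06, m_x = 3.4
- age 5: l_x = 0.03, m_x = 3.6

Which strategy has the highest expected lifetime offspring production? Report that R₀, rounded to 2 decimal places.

1.59

Strategy I: R₀ = 0.60×0.0 + 0.33×0.0 + 0.22×0.0 + 0.11×2.0 + 0.05×3.2 = 0.3800
Strategy II: R₀ = 0.50×0.0 + 0.29×2.1 + 0.15×2.9 + 0.10×3.3 + 0.05×4.3 = 1.5890
Strategy III: R₀ = 0.54×0.0 + 0.24×0.0 + 0.10×1.1 + 0.06×3.4 + 0.03×3.6 = 0.4220
Highest R₀: strategy II with 1.5890.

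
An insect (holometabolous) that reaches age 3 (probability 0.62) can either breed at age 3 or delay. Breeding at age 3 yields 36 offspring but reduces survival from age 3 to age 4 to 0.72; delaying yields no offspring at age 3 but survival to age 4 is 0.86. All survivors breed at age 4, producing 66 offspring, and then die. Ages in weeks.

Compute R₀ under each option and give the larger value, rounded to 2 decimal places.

51.78

breed at age 3: R₀ = 0.62 × (36 + 0.72 × 66) = 0.62 × 83.5200 = 51.7824
delay to age 4: R₀ = 0.62 × (0.86 × 66) = 0.62 × 56.7600 = 35.1912
Higher: breed at age 3 (51.7824).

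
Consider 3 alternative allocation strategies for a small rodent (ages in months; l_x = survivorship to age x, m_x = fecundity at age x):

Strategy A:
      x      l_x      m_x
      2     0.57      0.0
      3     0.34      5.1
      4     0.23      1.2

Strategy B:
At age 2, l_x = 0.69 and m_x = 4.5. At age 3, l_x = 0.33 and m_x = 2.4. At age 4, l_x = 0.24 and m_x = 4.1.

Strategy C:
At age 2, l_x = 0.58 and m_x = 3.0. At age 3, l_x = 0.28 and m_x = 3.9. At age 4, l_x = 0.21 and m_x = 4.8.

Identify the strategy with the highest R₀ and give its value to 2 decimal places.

Strategy A: R₀ = 0.57×0.0 + 0.34×5.1 + 0.23×1.2 = 2.0100
Strategy B: R₀ = 0.69×4.5 + 0.33×2.4 + 0.24×4.1 = 4.8810
Strategy C: R₀ = 0.58×3.0 + 0.28×3.9 + 0.21×4.8 = 3.8400
Highest R₀: strategy B with 4.8810.

4.88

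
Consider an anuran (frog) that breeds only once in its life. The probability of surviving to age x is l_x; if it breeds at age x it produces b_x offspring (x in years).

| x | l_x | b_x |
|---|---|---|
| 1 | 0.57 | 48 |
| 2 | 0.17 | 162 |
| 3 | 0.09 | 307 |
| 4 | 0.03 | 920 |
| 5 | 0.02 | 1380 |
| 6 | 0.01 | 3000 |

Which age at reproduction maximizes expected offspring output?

Expected offspring if breeding at age x = l_x × b_x:
  age 1: 0.57 × 48 = 27.360
  age 2: 0.17 × 162 = 27.540
  age 3: 0.09 × 307 = 27.630
  age 4: 0.03 × 920 = 27.600
  age 5: 0.02 × 1380 = 27.600
  age 6: 0.01 × 3000 = 30.000
Maximum at age 6 (30.000).

6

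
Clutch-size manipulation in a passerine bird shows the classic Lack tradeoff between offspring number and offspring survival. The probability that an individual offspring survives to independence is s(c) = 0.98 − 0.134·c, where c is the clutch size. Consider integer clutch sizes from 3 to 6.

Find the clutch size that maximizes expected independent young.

Expected independent young = c × s(c):
  c=3: 3 × 0.578 = 1.734
  c=4: 4 × 0.444 = 1.776
  c=5: 5 × 0.310 = 1.550
  c=6: 6 × 0.176 = 1.056
Maximum at c = 4 (1.776 independent young).

4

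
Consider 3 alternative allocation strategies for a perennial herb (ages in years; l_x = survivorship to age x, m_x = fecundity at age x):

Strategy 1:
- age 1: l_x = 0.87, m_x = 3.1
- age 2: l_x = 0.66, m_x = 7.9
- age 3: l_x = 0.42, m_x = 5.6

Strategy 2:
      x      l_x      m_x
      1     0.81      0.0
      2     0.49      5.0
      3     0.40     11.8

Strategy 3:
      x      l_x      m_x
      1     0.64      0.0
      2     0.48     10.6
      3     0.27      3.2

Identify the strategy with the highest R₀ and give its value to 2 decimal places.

10.26

Strategy 1: R₀ = 0.87×3.1 + 0.66×7.9 + 0.42×5.6 = 10.2630
Strategy 2: R₀ = 0.81×0.0 + 0.49×5.0 + 0.40×11.8 = 7.1700
Strategy 3: R₀ = 0.64×0.0 + 0.48×10.6 + 0.27×3.2 = 5.9520
Highest R₀: strategy 1 with 10.2630.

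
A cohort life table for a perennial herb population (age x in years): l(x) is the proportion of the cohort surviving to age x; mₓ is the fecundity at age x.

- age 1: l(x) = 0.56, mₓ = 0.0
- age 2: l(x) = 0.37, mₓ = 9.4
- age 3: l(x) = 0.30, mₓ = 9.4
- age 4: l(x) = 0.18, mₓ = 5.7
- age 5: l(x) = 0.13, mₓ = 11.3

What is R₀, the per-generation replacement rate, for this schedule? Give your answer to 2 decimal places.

8.79

R₀ = Σ l(x) mₓ:
  age 1: 0.56 × 0.0 = 0.0000
  age 2: 0.37 × 9.4 = 3.4780
  age 3: 0.30 × 9.4 = 2.8200
  age 4: 0.18 × 5.7 = 1.0260
  age 5: 0.13 × 11.3 = 1.4690
R₀ = 0.0000 + 3.4780 + 2.8200 + 1.0260 + 1.4690 = 8.7930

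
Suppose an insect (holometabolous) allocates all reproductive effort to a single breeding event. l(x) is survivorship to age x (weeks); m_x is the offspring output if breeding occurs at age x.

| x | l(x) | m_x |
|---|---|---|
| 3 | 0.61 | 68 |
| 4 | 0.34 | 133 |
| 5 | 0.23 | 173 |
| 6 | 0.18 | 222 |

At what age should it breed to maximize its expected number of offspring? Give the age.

4

Expected offspring if breeding at age x = l(x) × m_x:
  age 3: 0.61 × 68 = 41.480
  age 4: 0.34 × 133 = 45.220
  age 5: 0.23 × 173 = 39.790
  age 6: 0.18 × 222 = 39.960
Maximum at age 4 (45.220).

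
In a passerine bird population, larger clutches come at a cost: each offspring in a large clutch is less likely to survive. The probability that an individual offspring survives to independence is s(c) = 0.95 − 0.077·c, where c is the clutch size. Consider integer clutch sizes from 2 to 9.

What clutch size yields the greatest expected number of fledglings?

Expected fledglings = c × s(c):
  c=2: 2 × 0.796 = 1.592
  c=3: 3 × 0.719 = 2.157
  c=4: 4 × 0.642 = 2.568
  c=5: 5 × 0.565 = 2.825
  c=6: 6 × 0.488 = 2.928
  c=7: 7 × 0.411 = 2.877
  c=8: 8 × 0.334 = 2.672
  c=9: 9 × 0.257 = 2.313
Maximum at c = 6 (2.928 fledglings).

6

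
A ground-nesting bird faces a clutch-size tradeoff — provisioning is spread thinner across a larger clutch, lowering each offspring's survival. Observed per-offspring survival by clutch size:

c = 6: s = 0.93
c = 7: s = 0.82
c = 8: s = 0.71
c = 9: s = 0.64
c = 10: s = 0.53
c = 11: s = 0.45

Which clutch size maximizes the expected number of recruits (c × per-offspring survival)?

Expected recruits = c × s(c):
  c=6: 6 × 0.93 = 5.580
  c=7: 7 × 0.82 = 5.740
  c=8: 8 × 0.71 = 5.680
  c=9: 9 × 0.64 = 5.760
  c=10: 10 × 0.53 = 5.300
  c=11: 11 × 0.45 = 4.950
Maximum at c = 9 (5.760 recruits).

9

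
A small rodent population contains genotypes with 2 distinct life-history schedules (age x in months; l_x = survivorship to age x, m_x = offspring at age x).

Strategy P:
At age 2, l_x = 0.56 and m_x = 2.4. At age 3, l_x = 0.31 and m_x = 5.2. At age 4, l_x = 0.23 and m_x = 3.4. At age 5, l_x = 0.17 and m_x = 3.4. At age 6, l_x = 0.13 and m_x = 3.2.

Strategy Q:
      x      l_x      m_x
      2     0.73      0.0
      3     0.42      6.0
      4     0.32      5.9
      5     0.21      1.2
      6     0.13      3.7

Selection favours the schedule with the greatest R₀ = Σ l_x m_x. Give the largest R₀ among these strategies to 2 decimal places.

5.14

Strategy P: R₀ = 0.56×2.4 + 0.31×5.2 + 0.23×3.4 + 0.17×3.4 + 0.13×3.2 = 4.7320
Strategy Q: R₀ = 0.73×0.0 + 0.42×6.0 + 0.32×5.9 + 0.21×1.2 + 0.13×3.7 = 5.1410
Highest R₀: strategy Q with 5.1410.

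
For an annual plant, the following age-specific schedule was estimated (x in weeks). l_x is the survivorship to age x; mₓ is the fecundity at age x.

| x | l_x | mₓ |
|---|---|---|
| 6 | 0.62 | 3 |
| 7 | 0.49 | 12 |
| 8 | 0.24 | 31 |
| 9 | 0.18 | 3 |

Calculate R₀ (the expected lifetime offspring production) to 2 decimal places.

15.72

R₀ = Σ l_x mₓ:
  age 6: 0.62 × 3 = 1.8600
  age 7: 0.49 × 12 = 5.8800
  age 8: 0.24 × 31 = 7.4400
  age 9: 0.18 × 3 = 0.5400
R₀ = 1.8600 + 5.8800 + 7.4400 + 0.5400 = 15.7200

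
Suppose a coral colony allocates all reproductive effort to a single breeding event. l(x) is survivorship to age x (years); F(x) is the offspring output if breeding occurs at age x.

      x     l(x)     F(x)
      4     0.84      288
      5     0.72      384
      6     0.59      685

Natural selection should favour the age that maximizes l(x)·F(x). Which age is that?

Expected offspring if breeding at age x = l(x) × F(x):
  age 4: 0.84 × 288 = 241.920
  age 5: 0.72 × 384 = 276.480
  age 6: 0.59 × 685 = 404.150
Maximum at age 6 (404.150).

6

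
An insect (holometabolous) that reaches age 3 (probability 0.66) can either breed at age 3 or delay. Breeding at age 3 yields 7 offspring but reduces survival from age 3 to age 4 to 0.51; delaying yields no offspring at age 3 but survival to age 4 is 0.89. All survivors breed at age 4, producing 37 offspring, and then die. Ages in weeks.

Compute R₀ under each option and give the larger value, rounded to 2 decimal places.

breed at age 3: R₀ = 0.66 × (7 + 0.51 × 37) = 0.66 × 25.8700 = 17.0742
delay to age 4: R₀ = 0.66 × (0.89 × 37) = 0.66 × 32.9300 = 21.7338
Higher: delay to age 4 (21.7338).

21.73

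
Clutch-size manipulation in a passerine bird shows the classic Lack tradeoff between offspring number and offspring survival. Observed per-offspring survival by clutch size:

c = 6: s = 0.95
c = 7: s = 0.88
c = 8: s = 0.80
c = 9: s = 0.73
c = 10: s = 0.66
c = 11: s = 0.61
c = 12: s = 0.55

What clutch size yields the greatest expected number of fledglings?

Expected fledglings = c × s(c):
  c=6: 6 × 0.95 = 5.700
  c=7: 7 × 0.88 = 6.160
  c=8: 8 × 0.80 = 6.400
  c=9: 9 × 0.73 = 6.570
  c=10: 10 × 0.66 = 6.600
  c=11: 11 × 0.61 = 6.710
  c=12: 12 × 0.55 = 6.600
Maximum at c = 11 (6.710 fledglings).

11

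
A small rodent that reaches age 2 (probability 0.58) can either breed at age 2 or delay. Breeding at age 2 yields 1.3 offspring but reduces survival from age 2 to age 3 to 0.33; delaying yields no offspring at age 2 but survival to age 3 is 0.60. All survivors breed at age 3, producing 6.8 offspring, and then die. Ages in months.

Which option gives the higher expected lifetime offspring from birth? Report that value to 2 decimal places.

breed at age 2: R₀ = 0.58 × (1.3 + 0.33 × 6.8) = 0.58 × 3.5440 = 2.0555
delay to age 3: R₀ = 0.58 × (0.60 × 6.8) = 0.58 × 4.0800 = 2.3664
Higher: delay to age 3 (2.3664).

2.37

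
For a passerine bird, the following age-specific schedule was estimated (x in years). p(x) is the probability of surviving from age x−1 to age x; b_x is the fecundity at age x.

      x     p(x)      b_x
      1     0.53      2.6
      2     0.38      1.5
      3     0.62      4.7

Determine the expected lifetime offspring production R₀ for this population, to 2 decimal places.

Survivorship from birth: l_x = p_1·p_2·…·p_x.
  l_1 = 0.53000
  l_2 = 0.20140
  l_3 = 0.12487
R₀ = Σ l_x b_x:
  age 1: 0.53000 × 2.6 = 1.3780
  age 2: 0.20140 × 1.5 = 0.3021
  age 3: 0.12487 × 4.7 = 0.5869
R₀ = 1.3780 + 0.3021 + 0.5869 = 2.2670

2.27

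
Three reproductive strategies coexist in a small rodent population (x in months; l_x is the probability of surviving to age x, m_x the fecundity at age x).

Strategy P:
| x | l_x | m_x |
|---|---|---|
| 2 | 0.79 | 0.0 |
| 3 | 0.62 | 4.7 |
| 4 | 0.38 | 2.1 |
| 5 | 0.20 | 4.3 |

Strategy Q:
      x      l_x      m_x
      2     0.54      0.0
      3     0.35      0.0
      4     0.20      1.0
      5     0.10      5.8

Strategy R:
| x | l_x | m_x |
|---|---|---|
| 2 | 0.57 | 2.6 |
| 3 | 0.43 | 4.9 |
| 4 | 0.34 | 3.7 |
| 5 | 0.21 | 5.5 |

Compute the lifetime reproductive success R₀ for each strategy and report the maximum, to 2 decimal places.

6.00

Strategy P: R₀ = 0.79×0.0 + 0.62×4.7 + 0.38×2.1 + 0.20×4.3 = 4.5720
Strategy Q: R₀ = 0.54×0.0 + 0.35×0.0 + 0.20×1.0 + 0.10×5.8 = 0.7800
Strategy R: R₀ = 0.57×2.6 + 0.43×4.9 + 0.34×3.7 + 0.21×5.5 = 6.0020
Highest R₀: strategy R with 6.0020.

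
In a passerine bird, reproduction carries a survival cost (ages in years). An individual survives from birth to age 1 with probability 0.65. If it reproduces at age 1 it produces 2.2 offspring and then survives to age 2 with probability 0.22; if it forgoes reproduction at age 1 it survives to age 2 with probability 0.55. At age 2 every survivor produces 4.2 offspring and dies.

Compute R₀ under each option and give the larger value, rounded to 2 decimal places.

2.03

breed at age 1: R₀ = 0.65 × (2.2 + 0.22 × 4.2) = 0.65 × 3.1240 = 2.0306
delay to age 2: R₀ = 0.65 × (0.55 × 4.2) = 0.65 × 2.3100 = 1.5015
Higher: breed at age 1 (2.0306).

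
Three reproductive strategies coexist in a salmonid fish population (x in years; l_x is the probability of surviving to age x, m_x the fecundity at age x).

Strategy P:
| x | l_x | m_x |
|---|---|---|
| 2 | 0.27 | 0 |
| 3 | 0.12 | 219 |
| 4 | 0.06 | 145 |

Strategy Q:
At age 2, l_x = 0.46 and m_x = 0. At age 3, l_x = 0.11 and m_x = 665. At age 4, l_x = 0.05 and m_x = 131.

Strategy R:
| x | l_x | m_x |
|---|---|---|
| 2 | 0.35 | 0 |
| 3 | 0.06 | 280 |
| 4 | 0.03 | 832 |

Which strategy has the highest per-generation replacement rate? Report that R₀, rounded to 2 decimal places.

Strategy P: R₀ = 0.27×0 + 0.12×219 + 0.06×145 = 34.9800
Strategy Q: R₀ = 0.46×0 + 0.11×665 + 0.05×131 = 79.7000
Strategy R: R₀ = 0.35×0 + 0.06×280 + 0.03×832 = 41.7600
Highest R₀: strategy Q with 79.7000.

79.70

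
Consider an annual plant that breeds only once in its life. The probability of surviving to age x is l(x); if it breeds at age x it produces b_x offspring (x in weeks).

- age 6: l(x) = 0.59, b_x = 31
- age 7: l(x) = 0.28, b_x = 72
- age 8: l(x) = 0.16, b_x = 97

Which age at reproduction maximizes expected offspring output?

7

Expected offspring if breeding at age x = l(x) × b_x:
  age 6: 0.59 × 31 = 18.290
  age 7: 0.28 × 72 = 20.160
  age 8: 0.16 × 97 = 15.520
Maximum at age 7 (20.160).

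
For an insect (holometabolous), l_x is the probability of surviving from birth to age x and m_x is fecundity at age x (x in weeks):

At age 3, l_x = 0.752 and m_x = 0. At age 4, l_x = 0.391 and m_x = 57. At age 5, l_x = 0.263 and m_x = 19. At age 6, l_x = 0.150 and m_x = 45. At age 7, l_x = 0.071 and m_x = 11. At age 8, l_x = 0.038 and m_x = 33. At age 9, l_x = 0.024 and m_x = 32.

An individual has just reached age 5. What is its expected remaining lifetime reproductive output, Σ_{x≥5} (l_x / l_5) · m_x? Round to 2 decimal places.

55.32

l_5 = 0.263. Conditional survival from age 5 to x is l_x / l_5.
  x=5: (0.263/0.263) × 19 = 19.0000
  x=6: (0.150/0.263) × 45 = 25.6654
  x=7: (0.071/0.263) × 11 = 2.9696
  x=8: (0.038/0.263) × 33 = 4.7681
  x=9: (0.024/0.263) × 32 = 2.9202
Sum = 19.0000 + 25.6654 + 2.9696 + 4.7681 + 2.9202 = 55.3232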